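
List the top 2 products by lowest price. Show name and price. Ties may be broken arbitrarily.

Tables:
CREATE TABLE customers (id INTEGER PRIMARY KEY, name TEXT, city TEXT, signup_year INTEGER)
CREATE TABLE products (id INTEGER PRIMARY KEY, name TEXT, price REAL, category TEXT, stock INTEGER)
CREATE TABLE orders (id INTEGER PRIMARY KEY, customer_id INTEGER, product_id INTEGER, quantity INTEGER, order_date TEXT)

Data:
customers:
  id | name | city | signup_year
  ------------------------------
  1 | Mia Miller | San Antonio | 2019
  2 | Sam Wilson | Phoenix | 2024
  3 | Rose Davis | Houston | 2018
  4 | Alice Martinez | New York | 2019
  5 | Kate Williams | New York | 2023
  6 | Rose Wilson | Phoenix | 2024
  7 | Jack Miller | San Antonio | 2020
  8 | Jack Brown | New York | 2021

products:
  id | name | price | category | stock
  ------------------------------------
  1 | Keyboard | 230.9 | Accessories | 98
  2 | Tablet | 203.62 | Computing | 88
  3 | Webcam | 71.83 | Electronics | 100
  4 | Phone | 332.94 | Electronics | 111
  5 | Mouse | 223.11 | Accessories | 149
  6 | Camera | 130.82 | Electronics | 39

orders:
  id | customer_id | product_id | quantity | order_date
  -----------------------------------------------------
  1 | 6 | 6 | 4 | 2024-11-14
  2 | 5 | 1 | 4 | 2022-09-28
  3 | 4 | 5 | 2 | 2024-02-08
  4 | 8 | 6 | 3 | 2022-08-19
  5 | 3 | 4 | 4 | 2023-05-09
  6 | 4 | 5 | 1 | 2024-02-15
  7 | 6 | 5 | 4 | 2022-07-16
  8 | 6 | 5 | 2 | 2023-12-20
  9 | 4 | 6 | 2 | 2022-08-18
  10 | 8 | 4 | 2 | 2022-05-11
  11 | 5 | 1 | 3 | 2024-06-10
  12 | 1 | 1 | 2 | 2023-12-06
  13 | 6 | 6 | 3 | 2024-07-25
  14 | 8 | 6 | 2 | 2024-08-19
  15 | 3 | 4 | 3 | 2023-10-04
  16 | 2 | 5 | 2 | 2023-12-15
SELECT name, price FROM products ORDER BY price ASC LIMIT 2

Execution result:
name | price
Webcam | 71.83
Camera | 130.82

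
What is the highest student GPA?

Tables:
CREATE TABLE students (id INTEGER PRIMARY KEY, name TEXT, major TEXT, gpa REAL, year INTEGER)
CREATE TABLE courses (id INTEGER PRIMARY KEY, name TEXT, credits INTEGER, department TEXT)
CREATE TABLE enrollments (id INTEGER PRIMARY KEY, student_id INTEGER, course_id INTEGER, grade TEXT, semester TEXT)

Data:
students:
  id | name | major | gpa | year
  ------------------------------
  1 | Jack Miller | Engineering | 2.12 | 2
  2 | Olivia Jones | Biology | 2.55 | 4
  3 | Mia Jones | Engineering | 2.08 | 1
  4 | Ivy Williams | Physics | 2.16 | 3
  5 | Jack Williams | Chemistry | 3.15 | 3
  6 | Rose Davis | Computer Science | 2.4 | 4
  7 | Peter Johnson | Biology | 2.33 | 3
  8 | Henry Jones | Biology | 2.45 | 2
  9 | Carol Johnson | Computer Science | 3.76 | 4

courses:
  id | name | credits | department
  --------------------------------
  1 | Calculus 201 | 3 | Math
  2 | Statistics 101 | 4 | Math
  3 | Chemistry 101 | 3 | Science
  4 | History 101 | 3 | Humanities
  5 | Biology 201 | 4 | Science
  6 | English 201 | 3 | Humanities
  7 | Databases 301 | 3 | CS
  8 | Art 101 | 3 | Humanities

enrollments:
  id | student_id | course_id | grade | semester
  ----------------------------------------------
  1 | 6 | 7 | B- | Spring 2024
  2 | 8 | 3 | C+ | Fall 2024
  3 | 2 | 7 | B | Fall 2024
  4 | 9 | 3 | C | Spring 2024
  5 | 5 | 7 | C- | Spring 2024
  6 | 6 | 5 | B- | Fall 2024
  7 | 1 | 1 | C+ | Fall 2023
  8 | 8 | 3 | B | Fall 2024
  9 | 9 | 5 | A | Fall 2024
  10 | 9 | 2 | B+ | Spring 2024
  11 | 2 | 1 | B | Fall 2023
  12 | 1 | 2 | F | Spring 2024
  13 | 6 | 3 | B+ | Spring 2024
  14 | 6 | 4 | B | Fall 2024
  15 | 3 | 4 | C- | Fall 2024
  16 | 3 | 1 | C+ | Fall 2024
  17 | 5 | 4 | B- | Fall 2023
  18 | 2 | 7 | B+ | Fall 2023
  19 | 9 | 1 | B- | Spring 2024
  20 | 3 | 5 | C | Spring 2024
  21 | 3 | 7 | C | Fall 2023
SELECT MAX(gpa) FROM students

Execution result:
3.76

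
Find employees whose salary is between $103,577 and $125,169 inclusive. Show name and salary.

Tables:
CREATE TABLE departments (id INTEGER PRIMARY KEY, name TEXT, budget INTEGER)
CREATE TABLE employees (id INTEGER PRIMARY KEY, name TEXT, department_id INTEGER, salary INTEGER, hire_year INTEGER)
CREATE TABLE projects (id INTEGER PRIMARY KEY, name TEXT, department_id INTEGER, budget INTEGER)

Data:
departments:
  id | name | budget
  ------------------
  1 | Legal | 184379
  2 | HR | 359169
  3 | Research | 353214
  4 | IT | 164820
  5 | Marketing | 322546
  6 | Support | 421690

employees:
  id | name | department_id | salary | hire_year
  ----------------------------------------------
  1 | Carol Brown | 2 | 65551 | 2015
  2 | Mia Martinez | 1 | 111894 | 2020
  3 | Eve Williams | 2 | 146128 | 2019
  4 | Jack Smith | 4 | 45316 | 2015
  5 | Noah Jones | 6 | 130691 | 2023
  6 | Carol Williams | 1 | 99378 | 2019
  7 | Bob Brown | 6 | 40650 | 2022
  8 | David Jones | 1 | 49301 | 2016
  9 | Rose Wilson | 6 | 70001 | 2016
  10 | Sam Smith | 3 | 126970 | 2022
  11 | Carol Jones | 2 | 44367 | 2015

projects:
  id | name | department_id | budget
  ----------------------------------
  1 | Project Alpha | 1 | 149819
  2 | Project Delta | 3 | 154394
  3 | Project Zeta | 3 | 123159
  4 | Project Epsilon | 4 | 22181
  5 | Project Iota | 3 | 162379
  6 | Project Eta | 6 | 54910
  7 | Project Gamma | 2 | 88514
SELECT name, salary FROM employees WHERE salary BETWEEN 103577 AND 125169

Execution result:
name | salary
Mia Martinez | 111894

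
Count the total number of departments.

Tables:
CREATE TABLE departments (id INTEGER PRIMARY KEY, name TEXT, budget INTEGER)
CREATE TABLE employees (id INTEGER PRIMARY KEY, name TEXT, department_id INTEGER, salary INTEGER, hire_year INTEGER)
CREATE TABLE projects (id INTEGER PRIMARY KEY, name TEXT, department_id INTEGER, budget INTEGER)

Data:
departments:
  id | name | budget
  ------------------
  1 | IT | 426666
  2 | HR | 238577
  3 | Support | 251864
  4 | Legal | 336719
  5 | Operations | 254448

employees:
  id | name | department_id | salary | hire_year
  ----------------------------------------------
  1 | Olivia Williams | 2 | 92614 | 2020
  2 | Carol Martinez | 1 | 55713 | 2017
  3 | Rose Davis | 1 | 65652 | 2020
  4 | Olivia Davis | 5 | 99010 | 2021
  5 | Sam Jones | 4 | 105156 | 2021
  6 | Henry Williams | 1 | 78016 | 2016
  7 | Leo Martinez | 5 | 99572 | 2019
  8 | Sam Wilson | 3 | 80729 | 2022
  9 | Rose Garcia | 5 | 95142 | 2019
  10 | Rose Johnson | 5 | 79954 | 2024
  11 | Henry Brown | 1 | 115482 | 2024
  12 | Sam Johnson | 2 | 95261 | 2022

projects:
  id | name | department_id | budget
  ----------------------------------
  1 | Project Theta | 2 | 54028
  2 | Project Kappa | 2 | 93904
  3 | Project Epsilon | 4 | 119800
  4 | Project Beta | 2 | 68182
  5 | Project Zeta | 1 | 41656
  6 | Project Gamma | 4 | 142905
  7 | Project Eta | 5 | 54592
SELECT COUNT(*) FROM departments

Execution result:
5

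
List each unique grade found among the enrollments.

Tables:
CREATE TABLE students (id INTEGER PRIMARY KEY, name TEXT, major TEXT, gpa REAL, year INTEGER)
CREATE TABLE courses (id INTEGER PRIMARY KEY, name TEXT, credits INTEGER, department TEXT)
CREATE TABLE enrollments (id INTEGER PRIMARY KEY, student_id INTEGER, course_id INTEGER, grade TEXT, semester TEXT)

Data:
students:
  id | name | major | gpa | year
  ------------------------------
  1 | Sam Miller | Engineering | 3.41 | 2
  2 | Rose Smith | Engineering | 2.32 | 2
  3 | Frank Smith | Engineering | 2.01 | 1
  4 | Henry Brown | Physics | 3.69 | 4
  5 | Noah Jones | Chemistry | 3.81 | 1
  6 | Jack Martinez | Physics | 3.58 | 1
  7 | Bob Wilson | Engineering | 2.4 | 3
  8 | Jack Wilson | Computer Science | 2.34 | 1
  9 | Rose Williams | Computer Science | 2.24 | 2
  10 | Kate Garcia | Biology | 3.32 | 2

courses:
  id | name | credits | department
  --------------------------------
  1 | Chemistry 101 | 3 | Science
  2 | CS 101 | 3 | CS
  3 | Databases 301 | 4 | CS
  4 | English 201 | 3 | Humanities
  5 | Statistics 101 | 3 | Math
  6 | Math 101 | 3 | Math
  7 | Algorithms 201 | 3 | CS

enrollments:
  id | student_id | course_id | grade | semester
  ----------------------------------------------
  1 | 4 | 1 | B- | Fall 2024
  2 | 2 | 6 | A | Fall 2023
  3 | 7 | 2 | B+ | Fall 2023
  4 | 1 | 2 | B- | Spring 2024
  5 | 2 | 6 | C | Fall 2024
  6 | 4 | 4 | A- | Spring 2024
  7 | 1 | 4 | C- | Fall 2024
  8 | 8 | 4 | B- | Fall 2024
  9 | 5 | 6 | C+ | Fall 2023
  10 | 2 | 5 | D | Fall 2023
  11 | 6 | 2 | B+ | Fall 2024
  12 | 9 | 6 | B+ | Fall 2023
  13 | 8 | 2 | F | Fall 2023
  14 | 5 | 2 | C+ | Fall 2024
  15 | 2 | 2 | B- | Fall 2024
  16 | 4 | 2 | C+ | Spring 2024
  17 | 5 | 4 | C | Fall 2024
SELECT DISTINCT grade FROM enrollments

Execution result:
grade
B-
A
B+
C
A-
C-
C+
D
F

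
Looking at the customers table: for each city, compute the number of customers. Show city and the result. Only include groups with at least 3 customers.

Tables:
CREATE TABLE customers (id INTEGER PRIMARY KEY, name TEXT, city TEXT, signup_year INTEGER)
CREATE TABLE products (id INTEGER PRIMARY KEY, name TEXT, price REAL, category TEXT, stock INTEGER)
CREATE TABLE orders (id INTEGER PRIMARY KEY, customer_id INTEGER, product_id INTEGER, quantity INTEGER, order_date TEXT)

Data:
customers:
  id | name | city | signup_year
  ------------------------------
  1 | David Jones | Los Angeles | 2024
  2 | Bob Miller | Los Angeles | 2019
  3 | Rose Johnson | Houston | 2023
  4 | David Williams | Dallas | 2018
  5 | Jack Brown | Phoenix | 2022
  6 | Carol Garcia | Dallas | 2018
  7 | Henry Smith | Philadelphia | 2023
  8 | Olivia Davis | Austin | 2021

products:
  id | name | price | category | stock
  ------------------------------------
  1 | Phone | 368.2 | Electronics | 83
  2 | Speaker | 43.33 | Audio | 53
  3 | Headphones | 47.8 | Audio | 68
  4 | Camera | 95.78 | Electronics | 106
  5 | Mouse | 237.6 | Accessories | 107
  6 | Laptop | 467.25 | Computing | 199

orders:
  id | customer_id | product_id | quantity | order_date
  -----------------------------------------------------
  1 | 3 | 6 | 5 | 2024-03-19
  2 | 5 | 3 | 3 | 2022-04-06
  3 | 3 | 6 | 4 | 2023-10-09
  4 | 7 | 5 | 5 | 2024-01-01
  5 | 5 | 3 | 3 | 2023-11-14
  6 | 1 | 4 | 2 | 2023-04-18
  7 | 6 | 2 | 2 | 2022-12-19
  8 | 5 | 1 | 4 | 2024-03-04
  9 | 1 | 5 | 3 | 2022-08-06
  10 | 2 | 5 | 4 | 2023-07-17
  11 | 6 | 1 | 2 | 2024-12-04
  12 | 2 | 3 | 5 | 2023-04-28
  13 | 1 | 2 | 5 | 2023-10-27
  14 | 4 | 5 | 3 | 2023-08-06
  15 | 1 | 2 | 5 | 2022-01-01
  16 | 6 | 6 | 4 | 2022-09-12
SELECT city, COUNT(*) AS n FROM customers GROUP BY city HAVING COUNT(*) >= 3

Execution result:
(no rows)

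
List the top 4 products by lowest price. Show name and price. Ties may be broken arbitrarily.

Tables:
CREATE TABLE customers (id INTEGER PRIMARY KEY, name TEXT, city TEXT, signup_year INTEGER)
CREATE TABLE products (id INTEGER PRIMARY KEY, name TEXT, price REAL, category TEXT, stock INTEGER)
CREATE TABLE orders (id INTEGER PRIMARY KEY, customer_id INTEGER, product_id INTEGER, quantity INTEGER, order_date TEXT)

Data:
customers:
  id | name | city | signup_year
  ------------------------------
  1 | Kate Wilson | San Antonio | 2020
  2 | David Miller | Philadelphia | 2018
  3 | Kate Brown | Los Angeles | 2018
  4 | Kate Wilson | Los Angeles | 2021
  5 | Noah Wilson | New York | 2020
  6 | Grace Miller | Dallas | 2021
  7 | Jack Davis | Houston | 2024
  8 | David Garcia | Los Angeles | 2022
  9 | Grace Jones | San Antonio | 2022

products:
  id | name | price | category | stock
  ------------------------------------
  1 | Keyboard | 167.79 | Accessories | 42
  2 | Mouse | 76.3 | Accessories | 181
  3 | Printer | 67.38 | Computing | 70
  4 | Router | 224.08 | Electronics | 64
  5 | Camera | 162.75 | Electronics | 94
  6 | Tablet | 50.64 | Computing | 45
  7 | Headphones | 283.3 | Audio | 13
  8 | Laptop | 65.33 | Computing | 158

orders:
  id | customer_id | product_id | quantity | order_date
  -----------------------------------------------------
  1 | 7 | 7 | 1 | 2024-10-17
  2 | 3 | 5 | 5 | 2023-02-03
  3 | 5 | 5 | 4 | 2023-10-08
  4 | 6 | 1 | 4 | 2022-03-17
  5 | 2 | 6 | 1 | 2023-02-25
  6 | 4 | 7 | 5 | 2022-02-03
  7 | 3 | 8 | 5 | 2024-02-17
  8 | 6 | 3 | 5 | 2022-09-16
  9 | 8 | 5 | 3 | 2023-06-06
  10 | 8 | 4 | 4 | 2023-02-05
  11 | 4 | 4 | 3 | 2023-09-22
SELECT name, price FROM products ORDER BY price ASC LIMIT 4

Execution result:
name | price
Tablet | 50.64
Laptop | 65.33
Printer | 67.38
Mouse | 76.30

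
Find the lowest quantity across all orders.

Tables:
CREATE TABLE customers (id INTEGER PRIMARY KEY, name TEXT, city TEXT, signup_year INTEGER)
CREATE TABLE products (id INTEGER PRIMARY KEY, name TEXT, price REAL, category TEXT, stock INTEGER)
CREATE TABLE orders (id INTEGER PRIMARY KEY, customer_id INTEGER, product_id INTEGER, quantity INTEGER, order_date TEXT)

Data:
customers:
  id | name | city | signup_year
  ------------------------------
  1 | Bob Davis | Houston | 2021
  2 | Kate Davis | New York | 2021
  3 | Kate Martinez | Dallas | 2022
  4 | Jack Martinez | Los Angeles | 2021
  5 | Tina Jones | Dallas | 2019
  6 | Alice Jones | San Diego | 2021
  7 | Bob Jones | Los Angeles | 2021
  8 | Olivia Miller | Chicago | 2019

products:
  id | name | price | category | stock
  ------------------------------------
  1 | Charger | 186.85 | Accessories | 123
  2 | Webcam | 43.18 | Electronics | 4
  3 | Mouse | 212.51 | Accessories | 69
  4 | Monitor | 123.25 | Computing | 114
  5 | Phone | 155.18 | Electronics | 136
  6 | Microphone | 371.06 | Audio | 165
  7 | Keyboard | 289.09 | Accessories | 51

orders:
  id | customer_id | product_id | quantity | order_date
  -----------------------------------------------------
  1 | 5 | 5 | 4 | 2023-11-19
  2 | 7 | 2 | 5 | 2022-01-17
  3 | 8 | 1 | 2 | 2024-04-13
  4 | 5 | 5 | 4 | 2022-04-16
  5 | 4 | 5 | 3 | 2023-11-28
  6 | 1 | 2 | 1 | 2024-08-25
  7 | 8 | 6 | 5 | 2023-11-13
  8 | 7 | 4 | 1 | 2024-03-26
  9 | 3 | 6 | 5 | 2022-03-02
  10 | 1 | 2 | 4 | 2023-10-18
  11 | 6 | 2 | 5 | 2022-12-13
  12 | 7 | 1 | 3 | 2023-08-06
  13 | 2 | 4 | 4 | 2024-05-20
SELECT MIN(quantity) FROM orders

Execution result:
1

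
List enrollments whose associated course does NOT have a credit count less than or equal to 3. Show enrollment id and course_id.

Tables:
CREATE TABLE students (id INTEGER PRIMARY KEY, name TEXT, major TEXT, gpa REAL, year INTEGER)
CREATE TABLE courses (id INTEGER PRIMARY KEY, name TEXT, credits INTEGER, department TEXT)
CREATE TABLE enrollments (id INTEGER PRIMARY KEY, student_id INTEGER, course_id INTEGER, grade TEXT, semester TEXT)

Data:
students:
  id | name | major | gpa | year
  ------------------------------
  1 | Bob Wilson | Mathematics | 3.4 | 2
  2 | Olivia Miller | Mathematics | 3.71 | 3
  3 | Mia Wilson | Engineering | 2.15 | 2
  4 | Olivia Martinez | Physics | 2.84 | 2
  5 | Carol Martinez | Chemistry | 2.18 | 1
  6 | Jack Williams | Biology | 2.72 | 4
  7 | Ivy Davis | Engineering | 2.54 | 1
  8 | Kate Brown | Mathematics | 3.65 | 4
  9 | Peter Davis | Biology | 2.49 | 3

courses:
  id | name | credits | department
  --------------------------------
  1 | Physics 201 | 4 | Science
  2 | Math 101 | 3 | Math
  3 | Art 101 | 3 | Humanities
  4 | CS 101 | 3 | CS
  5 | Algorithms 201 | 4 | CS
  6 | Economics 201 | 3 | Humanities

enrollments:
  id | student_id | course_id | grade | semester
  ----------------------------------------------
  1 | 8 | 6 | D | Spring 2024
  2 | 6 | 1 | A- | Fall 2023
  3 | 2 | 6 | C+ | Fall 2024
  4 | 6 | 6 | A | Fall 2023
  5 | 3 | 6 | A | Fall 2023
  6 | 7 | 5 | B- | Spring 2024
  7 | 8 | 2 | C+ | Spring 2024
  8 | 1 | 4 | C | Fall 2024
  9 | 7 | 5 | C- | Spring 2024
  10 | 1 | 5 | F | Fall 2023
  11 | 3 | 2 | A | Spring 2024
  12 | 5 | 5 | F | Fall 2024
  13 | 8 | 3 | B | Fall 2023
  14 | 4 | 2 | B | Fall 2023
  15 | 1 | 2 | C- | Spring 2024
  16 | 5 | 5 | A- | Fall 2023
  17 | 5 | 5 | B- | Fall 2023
SELECT id, course_id FROM enrollments WHERE course_id NOT IN (SELECT id FROM courses WHERE credits <= 3)

Execution result:
id | course_id
2 | 1
6 | 5
9 | 5
10 | 5
12 | 5
16 | 5
17 | 5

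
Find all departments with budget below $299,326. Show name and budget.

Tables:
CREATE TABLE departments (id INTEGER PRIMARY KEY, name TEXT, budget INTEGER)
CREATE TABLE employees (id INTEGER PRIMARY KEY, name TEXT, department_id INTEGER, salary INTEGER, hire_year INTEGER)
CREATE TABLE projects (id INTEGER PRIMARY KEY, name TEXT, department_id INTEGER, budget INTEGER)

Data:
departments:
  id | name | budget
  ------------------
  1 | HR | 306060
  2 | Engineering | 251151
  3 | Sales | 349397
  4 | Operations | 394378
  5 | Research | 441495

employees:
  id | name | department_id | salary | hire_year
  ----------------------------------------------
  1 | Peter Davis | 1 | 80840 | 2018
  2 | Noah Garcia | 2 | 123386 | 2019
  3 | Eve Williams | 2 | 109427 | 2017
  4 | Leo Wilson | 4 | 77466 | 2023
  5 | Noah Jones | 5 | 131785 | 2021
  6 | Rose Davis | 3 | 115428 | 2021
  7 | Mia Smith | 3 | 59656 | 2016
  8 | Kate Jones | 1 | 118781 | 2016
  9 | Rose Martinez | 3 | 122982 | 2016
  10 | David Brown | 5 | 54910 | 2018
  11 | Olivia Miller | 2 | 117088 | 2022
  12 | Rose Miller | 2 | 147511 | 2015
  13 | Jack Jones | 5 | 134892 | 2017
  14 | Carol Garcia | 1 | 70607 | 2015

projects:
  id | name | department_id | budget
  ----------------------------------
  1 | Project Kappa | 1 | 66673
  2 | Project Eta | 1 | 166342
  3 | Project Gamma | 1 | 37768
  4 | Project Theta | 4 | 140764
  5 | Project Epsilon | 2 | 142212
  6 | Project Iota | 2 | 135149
SELECT name, budget FROM departments WHERE budget < 299326

Execution result:
name | budget
Engineering | 251151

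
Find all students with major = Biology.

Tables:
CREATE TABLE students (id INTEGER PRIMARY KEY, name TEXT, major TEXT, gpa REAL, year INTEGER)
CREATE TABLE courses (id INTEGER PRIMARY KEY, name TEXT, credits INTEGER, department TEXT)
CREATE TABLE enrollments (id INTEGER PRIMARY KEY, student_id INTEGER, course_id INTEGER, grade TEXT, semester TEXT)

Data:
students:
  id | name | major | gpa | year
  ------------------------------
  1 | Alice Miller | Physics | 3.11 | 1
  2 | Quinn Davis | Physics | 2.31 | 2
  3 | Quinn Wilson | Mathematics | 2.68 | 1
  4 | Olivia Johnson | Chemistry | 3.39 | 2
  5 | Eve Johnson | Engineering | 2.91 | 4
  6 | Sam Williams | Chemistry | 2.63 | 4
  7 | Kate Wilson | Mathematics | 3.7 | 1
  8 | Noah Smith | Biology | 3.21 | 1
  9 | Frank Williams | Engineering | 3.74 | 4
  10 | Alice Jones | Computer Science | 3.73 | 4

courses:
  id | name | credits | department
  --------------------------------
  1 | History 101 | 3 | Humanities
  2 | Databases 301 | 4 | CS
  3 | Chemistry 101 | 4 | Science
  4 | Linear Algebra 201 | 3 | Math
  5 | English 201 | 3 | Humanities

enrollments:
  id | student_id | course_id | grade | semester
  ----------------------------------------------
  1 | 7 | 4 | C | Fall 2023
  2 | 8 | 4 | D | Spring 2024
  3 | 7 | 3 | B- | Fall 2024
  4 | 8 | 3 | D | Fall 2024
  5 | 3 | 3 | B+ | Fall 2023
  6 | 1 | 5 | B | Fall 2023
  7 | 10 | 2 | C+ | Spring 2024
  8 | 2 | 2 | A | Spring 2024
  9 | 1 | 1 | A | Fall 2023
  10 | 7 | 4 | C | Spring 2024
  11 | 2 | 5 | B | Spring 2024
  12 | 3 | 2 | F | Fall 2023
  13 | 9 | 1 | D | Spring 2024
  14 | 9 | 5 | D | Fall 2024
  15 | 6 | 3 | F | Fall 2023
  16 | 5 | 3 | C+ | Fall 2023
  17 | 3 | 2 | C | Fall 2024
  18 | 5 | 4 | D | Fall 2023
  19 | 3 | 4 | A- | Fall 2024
SELECT name, major FROM students WHERE major = 'Biology'

Execution result:
name | major
Noah Smith | Biology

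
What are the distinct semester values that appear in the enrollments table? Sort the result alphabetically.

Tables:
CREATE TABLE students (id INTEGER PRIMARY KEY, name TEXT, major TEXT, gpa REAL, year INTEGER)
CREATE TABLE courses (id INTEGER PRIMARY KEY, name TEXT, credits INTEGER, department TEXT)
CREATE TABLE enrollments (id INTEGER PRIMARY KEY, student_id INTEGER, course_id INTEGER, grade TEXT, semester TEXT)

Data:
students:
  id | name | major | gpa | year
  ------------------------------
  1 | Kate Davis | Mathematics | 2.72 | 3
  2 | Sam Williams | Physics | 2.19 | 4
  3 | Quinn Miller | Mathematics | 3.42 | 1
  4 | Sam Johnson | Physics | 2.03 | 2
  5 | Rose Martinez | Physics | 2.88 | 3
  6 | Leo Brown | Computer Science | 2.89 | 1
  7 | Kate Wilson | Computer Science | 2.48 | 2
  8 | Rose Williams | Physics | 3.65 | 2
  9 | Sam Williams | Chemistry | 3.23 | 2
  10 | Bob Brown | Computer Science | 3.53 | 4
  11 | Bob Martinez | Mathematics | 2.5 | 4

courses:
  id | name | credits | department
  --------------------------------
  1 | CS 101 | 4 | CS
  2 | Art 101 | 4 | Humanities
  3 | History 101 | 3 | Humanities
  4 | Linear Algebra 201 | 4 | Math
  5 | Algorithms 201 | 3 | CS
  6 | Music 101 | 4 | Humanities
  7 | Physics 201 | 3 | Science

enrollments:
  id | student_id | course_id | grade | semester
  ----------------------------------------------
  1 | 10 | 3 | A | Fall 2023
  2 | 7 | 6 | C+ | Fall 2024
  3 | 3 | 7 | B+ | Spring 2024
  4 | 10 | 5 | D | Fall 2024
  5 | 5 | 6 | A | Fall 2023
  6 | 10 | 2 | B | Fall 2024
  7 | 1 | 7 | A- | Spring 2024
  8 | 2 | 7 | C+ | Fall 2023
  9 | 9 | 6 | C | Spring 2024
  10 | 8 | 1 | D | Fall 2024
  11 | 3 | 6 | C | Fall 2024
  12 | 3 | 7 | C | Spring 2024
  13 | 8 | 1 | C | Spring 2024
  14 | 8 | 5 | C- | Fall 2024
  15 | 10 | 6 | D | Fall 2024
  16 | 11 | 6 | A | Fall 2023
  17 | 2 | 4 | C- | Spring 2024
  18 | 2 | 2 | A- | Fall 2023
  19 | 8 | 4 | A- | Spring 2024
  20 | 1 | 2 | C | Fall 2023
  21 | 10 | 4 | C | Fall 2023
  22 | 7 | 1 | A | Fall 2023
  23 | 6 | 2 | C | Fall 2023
SELECT DISTINCT semester FROM enrollments ORDER BY semester

Execution result:
semester
Fall 2023
Fall 2024
Spring 2024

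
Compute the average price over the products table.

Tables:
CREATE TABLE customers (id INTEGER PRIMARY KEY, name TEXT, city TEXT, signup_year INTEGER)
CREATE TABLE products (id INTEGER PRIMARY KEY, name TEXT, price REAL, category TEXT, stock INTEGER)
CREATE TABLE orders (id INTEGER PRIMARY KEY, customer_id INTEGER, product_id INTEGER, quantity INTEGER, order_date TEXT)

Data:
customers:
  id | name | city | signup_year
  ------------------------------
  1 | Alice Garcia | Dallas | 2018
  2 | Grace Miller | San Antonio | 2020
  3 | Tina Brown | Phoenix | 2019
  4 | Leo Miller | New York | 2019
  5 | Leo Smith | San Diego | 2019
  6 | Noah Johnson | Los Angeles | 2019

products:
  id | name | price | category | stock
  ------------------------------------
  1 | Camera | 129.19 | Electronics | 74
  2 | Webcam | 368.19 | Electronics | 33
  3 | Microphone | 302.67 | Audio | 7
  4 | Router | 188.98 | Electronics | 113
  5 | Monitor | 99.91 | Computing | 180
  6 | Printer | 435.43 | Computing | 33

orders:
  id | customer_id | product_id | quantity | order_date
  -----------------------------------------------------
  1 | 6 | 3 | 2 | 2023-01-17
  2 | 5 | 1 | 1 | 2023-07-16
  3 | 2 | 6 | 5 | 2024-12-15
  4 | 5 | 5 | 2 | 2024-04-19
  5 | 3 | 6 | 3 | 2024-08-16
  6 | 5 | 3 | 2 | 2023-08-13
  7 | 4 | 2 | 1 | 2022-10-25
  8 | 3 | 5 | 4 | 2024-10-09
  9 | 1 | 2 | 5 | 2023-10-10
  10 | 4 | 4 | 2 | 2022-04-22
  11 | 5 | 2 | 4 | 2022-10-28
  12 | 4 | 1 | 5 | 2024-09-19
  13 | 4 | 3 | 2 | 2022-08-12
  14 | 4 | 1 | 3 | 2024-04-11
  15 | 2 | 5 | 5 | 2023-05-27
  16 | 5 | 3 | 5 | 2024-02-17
SELECT AVG(price) FROM products

Execution result:
254.06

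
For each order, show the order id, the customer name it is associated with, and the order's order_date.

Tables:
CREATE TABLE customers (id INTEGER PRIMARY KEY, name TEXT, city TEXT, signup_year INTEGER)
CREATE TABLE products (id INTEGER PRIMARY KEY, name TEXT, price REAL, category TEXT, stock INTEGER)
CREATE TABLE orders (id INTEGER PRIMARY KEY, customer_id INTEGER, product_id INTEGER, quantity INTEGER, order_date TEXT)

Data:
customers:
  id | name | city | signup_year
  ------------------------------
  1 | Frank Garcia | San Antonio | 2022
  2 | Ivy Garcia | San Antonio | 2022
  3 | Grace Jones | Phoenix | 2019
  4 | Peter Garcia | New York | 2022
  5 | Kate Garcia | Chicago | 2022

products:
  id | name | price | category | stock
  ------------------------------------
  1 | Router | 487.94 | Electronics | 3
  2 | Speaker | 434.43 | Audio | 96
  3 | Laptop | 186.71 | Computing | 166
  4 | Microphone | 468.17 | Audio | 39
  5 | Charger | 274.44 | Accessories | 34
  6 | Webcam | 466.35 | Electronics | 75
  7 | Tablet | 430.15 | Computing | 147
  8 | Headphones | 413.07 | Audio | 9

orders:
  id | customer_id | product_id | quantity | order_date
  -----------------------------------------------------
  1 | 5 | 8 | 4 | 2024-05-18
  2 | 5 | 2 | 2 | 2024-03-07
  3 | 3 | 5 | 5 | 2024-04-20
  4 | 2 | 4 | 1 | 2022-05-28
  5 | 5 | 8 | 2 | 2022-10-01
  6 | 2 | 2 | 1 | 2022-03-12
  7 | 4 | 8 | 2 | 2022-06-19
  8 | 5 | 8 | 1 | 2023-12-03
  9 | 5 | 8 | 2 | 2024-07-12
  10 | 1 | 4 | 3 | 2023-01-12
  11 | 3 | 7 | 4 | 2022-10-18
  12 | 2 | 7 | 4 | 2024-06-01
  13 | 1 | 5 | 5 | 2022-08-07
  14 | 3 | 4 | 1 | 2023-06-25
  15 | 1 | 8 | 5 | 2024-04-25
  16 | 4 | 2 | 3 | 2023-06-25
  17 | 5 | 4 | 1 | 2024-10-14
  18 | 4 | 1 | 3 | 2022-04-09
SELECT c.id, p.name AS customer, c.order_date FROM orders c JOIN customers p ON c.customer_id = p.id

Execution result:
id | customer | order_date
1 | Kate Garcia | 2024-05-18
2 | Kate Garcia | 2024-03-07
3 | Grace Jones | 2024-04-20
4 | Ivy Garcia | 2022-05-28
5 | Kate Garcia | 2022-10-01
6 | Ivy Garcia | 2022-03-12
7 | Peter Garcia | 2022-06-19
8 | Kate Garcia | 2023-12-03
9 | Kate Garcia | 2024-07-12
10 | Frank Garcia | 2023-01-12
11 | Grace Jones | 2022-10-18
12 | Ivy Garcia | 2024-06-01
13 | Frank Garcia | 2022-08-07
14 | Grace Jones | 2023-06-25
15 | Frank Garcia | 2024-04-25
16 | Peter Garcia | 2023-06-25
17 | Kate Garcia | 2024-10-14
18 | Peter Garcia | 2022-04-09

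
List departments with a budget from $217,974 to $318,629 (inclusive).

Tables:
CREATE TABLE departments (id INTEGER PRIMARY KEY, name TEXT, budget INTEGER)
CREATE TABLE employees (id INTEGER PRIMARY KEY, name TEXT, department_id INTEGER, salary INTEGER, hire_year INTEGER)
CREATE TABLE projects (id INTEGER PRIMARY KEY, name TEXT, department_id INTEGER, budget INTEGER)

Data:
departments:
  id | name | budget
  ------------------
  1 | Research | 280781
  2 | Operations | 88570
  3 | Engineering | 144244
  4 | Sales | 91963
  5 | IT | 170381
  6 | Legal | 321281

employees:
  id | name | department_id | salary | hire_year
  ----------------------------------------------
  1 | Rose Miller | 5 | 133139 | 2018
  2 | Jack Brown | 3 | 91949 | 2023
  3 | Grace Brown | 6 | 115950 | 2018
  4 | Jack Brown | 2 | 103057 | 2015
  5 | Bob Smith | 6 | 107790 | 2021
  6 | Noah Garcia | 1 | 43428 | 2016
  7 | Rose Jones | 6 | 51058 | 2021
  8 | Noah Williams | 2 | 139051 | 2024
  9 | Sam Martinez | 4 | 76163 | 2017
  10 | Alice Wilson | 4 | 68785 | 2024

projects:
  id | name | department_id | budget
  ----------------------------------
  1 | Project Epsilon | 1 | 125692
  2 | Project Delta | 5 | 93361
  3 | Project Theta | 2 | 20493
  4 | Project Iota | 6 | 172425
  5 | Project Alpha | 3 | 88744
SELECT name, budget FROM departments WHERE budget BETWEEN 217974 AND 318629

Execution result:
name | budget
Research | 280781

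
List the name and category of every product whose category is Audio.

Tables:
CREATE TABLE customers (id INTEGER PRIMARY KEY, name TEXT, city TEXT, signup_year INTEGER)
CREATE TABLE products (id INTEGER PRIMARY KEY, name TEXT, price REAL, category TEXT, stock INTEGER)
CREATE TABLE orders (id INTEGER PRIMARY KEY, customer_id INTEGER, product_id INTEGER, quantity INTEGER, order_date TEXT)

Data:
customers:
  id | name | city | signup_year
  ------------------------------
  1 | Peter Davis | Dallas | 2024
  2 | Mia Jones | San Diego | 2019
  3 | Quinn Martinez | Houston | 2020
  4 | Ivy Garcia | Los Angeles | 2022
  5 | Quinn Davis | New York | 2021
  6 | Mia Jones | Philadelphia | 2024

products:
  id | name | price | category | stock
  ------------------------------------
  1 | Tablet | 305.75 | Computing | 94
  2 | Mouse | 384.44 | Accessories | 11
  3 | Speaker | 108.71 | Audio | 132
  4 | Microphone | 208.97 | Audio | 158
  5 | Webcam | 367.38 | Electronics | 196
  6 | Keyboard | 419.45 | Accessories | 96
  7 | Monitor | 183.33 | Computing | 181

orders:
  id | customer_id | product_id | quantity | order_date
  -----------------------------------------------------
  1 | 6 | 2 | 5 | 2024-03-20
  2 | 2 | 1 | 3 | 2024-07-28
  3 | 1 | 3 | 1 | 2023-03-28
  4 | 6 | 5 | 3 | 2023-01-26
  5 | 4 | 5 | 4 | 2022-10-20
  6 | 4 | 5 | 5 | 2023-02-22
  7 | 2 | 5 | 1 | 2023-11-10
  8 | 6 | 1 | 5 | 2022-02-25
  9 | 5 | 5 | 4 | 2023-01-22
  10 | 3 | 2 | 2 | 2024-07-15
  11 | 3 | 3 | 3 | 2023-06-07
SELECT name, category FROM products WHERE category = 'Audio'

Execution result:
name | category
Speaker | Audio
Microphone | Audio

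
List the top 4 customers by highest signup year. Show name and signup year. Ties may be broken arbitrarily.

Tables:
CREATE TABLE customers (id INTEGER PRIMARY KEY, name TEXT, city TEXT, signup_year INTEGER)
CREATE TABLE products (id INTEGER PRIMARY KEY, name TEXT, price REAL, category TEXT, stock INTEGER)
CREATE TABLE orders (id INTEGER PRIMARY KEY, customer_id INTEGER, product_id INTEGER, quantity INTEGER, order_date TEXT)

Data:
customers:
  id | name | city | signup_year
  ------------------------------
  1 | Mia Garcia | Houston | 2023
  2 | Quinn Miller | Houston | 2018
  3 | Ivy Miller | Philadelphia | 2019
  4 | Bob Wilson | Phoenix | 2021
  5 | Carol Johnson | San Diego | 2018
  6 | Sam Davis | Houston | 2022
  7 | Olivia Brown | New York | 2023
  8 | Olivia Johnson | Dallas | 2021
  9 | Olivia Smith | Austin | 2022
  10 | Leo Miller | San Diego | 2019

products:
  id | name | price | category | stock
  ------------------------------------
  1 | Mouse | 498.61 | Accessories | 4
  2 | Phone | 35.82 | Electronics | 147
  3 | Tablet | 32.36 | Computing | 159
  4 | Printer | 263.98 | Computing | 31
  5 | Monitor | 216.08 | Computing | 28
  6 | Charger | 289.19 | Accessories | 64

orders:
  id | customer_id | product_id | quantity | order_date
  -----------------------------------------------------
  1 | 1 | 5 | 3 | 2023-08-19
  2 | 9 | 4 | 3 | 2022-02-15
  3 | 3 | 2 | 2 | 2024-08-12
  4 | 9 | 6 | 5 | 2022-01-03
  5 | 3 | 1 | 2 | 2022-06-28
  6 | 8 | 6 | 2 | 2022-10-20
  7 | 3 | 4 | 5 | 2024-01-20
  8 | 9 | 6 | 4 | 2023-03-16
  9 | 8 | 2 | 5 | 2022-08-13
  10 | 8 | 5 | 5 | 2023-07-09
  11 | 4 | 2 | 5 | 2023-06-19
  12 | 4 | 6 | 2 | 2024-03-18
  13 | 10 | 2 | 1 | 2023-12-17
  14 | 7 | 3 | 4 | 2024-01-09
SELECT name, signup_year FROM customers ORDER BY signup_year DESC LIMIT 4

Execution result:
name | signup_year
Mia Garcia | 2023
Olivia Brown | 2023
Sam Davis | 2022
Olivia Smith | 2022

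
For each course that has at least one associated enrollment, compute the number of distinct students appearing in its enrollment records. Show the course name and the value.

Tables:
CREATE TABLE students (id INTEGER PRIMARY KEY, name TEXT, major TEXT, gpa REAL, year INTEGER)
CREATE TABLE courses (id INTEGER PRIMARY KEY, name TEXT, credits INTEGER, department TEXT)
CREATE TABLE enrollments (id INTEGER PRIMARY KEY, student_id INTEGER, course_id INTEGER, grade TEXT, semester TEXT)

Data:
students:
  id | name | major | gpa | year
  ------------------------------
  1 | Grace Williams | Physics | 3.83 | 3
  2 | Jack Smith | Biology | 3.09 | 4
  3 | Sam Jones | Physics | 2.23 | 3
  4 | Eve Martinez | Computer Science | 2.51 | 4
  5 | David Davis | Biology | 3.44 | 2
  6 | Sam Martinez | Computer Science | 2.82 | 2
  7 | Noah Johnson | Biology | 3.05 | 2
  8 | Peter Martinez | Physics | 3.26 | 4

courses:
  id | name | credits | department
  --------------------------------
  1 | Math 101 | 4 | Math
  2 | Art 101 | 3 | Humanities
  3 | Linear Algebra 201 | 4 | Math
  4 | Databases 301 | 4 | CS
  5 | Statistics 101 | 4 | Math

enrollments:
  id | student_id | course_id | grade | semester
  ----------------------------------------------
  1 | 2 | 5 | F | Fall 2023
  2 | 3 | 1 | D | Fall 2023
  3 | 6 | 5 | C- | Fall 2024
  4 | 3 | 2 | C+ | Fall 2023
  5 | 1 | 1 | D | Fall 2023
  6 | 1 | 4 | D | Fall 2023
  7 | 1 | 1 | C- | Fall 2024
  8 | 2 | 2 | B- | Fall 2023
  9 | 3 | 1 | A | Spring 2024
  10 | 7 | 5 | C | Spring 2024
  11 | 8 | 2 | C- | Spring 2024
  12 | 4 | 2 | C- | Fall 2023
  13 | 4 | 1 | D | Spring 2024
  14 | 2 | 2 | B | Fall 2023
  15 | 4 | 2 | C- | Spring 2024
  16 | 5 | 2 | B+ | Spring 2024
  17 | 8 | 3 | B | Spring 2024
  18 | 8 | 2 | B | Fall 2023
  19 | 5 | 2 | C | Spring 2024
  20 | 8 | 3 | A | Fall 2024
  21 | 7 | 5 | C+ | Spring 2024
SELECT p.name, COUNT(DISTINCT c.student_id) AS distinct_student_count FROM enrollments c JOIN courses p ON c.course_id = p.id GROUP BY p.id, p.name

Execution result:
name | distinct_student_count
Math 101 | 3
Art 101 | 5
Linear Algebra 201 | 1
Databases 301 | 1
Statistics 101 | 3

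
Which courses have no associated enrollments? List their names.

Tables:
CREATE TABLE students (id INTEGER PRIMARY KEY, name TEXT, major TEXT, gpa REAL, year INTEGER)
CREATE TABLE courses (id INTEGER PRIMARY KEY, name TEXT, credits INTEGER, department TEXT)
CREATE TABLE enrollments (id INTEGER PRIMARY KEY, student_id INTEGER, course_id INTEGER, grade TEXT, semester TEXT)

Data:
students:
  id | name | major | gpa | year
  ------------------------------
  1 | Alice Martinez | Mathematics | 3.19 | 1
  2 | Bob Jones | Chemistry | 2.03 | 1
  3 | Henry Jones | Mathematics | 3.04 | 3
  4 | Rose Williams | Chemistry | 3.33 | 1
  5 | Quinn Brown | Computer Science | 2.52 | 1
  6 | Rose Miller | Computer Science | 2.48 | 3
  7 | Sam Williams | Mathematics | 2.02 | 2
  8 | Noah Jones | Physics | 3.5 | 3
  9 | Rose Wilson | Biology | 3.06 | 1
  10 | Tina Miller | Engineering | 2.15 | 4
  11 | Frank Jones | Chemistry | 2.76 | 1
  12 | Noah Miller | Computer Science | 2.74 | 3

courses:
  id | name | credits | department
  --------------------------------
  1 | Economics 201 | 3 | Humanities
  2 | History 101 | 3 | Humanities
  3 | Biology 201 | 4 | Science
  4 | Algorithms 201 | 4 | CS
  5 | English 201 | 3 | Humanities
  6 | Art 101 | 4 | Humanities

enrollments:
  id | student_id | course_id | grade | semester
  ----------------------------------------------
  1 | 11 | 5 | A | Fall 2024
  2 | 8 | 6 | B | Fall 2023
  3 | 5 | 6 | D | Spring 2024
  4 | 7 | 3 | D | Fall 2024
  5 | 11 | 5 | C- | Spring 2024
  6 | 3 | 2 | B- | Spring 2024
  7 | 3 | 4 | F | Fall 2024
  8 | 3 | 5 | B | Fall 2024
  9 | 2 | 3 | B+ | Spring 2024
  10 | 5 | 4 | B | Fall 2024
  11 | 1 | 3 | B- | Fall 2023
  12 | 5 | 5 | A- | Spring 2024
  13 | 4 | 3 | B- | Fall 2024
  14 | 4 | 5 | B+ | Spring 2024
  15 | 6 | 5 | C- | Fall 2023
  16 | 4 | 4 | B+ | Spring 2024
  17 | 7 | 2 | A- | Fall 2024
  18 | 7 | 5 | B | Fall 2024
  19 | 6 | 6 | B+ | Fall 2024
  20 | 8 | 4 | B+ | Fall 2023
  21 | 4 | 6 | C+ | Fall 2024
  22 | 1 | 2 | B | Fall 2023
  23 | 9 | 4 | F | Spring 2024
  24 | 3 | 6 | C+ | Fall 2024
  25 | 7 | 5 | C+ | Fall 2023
SELECT p.name FROM courses p LEFT JOIN enrollments c ON c.course_id = p.id WHERE c.id IS NULL

Execution result:
Economics 201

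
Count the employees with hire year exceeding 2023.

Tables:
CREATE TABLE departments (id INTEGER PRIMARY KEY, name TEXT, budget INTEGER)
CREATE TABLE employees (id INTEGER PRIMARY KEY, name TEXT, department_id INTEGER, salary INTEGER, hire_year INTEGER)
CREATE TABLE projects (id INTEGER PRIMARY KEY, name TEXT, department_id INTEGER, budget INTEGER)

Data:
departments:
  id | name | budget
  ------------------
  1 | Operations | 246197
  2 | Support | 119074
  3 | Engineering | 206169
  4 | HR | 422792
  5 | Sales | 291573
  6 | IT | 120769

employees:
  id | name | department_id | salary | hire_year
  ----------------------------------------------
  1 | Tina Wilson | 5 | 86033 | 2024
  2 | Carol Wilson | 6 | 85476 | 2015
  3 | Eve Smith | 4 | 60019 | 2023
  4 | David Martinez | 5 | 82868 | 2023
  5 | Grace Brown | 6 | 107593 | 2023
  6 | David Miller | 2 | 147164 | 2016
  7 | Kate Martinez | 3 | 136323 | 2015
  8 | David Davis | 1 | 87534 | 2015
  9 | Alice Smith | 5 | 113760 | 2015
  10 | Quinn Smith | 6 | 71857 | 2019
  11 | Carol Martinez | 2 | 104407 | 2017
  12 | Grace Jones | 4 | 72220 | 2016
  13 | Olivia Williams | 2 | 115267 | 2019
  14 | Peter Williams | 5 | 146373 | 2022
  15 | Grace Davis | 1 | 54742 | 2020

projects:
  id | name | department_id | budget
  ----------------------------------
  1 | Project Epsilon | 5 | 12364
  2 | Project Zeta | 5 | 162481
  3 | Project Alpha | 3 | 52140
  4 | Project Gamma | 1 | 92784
SELECT COUNT(*) FROM employees WHERE hire_year > 2023

Execution result:
1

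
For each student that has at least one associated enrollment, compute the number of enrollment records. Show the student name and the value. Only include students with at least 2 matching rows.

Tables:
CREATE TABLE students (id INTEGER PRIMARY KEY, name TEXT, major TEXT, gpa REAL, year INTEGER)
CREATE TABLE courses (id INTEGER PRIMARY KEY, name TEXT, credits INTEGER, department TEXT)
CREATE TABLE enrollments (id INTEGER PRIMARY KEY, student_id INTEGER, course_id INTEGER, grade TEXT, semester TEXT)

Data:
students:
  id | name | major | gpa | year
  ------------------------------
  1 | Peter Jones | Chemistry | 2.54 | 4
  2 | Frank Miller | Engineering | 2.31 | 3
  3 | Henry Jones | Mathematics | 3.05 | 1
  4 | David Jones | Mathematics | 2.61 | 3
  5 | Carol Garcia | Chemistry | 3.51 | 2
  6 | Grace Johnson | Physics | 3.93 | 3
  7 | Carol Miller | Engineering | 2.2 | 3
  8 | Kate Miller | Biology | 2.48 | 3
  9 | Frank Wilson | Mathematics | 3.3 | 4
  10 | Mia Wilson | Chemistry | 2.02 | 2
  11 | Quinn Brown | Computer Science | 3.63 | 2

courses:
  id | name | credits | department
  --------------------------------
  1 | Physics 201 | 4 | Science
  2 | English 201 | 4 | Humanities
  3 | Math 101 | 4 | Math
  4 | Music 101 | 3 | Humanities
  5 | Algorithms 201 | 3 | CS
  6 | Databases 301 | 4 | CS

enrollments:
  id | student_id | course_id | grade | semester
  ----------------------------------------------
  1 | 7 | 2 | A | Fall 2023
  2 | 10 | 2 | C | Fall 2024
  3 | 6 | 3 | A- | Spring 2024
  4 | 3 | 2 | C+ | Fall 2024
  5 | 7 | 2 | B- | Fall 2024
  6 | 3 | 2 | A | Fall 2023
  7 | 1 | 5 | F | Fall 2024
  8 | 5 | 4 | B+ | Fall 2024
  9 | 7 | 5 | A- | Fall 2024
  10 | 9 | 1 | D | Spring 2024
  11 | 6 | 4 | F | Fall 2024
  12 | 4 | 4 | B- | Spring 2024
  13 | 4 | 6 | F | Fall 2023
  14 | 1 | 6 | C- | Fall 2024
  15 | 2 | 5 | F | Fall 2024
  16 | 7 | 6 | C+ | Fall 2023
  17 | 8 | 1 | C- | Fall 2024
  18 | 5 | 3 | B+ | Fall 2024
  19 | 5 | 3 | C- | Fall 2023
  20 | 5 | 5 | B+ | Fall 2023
SELECT p.name, COUNT(*) AS n FROM enrollments c JOIN students p ON c.student_id = p.id GROUP BY p.id, p.name HAVING COUNT(*) >= 2

Execution result:
name | n
Peter Jones | 2
Henry Jones | 2
David Jones | 2
Carol Garcia | 4
Grace Johnson | 2
Carol Miller | 4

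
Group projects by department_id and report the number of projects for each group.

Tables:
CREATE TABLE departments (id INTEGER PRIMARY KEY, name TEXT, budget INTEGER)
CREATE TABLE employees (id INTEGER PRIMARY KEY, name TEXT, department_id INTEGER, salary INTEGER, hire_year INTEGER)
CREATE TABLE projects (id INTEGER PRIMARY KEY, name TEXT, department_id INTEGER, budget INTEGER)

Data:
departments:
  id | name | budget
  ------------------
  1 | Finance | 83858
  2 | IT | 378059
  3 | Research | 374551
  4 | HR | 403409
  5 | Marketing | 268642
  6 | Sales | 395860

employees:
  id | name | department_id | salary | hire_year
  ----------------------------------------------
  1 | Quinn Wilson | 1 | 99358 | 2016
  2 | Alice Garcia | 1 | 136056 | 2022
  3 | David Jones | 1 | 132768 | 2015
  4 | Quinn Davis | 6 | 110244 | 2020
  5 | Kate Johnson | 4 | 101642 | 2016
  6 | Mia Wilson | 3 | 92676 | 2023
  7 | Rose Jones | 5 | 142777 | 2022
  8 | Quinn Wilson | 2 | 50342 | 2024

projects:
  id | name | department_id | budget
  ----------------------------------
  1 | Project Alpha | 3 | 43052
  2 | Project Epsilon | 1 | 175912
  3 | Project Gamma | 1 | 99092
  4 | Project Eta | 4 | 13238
SELECT department_id, COUNT(*) AS n FROM projects GROUP BY department_id

Execution result:
department_id | n
1 | 2
3 | 1
4 | 1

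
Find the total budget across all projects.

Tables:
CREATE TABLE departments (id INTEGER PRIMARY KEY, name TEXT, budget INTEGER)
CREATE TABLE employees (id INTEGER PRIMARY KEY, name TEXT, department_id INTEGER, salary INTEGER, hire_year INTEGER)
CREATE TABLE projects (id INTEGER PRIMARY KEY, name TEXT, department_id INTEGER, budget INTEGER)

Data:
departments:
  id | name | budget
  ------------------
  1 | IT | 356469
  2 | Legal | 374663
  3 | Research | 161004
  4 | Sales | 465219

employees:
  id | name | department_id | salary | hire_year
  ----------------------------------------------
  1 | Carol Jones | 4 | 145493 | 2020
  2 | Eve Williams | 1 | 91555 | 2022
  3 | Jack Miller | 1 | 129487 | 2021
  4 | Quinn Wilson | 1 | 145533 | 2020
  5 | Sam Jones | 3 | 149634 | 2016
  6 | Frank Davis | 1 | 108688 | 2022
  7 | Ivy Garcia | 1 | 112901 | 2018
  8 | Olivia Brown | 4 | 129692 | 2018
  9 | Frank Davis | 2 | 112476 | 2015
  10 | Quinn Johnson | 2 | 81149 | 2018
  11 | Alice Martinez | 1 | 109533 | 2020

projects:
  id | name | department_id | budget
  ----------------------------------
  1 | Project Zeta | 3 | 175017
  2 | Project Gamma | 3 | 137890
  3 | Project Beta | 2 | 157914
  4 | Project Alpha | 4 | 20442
SELECT SUM(budget) FROM projects

Execution result:
491263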